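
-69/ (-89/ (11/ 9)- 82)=759/ 1703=0.45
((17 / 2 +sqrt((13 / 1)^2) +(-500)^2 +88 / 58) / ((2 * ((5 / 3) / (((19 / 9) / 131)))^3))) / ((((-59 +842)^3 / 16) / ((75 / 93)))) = 2566829852 / 845008222987502811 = 0.00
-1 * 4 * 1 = -4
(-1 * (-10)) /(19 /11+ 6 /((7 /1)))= 770 /199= 3.87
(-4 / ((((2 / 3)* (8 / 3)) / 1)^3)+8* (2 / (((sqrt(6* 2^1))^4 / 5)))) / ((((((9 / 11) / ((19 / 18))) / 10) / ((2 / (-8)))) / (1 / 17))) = 1505845 / 50761728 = 0.03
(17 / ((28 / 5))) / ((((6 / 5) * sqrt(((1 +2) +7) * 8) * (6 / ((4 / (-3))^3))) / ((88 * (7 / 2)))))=-3740 * sqrt(5) / 243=-34.42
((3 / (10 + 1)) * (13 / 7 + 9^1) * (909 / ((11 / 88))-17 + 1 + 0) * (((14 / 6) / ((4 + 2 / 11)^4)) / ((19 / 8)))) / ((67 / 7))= 135208304 / 18749347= 7.21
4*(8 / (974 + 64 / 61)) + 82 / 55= 2492278 / 1635645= 1.52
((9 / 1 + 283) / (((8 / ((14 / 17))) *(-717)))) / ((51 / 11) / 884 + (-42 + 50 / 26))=292292 / 279384069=0.00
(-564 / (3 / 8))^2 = 2262016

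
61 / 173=0.35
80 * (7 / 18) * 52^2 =757120 / 9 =84124.44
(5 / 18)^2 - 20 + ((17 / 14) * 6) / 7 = -18.88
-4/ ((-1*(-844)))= -1/ 211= -0.00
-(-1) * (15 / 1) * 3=45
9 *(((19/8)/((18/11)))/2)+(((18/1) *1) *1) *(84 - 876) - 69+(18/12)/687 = -104925723/7328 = -14318.47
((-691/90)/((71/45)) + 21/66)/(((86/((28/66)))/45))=-372960/369413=-1.01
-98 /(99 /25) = -24.75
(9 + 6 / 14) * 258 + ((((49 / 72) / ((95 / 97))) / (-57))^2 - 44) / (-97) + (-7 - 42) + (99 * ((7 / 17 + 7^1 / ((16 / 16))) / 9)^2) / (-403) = 2383.86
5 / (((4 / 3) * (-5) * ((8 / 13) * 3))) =-13 / 32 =-0.41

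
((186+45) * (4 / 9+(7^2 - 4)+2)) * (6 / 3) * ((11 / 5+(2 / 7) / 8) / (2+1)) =1470161 / 90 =16335.12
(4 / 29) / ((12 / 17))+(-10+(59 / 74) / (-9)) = -191077 / 19314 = -9.89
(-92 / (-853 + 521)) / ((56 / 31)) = 0.15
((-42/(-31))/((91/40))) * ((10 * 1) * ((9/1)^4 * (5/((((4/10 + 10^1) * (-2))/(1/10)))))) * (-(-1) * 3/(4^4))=-7381125/670592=-11.01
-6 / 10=-3 / 5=-0.60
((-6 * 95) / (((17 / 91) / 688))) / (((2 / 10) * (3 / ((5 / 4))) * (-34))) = 128628.03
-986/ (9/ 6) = -657.33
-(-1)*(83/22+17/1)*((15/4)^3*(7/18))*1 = 1199625/2816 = 426.00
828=828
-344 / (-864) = 43 / 108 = 0.40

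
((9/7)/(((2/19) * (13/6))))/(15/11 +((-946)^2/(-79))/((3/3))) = -445797/895703081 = -0.00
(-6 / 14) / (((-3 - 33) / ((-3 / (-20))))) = 1 / 560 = 0.00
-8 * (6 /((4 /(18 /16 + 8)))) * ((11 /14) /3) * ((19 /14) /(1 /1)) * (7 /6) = -15257 /336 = -45.41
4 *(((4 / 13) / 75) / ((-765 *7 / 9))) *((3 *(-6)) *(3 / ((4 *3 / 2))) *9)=432 / 193375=0.00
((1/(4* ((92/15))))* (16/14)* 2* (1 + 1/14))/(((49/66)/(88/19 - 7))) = -334125/1049237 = -0.32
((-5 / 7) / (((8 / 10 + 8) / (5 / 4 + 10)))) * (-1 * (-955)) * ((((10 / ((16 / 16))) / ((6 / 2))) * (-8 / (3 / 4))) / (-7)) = -2387500 / 539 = -4429.50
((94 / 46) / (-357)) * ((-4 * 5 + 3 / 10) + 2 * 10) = -47 / 27370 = -0.00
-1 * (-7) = 7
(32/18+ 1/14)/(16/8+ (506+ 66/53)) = 12349/3400740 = 0.00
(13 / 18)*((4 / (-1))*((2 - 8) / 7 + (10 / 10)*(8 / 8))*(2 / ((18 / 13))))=-338 / 567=-0.60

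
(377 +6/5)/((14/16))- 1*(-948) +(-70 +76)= 48518/35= 1386.23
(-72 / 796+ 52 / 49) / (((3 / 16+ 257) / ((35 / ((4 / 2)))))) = 75728 / 1146439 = 0.07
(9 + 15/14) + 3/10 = 363/35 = 10.37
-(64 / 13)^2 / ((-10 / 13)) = 31.51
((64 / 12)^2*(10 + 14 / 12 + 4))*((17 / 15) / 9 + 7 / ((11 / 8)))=2250.58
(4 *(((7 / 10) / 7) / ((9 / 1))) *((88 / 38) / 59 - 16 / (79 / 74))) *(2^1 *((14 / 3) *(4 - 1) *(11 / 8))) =-101931676 / 3985155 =-25.58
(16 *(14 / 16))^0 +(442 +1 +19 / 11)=4903 / 11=445.73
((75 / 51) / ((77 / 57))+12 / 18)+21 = 89360 / 3927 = 22.76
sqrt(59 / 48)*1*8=2*sqrt(177) / 3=8.87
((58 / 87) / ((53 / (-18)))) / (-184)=3 / 2438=0.00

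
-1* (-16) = 16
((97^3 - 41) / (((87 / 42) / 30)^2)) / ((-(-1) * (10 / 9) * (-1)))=-144889456320 / 841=-172282349.96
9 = 9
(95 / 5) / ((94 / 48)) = 456 / 47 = 9.70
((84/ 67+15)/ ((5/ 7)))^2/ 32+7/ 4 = 17.93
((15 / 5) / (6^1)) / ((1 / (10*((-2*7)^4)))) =192080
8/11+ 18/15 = 106/55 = 1.93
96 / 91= 1.05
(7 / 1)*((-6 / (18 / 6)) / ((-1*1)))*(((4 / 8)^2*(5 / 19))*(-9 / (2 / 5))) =-1575 / 76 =-20.72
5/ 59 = 0.08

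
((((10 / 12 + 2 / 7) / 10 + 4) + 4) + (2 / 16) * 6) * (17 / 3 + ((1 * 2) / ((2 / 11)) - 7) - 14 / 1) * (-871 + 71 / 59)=68974243 / 2065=33401.57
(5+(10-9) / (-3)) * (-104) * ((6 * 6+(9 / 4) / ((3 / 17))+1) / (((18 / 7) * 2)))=-126763 / 27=-4694.93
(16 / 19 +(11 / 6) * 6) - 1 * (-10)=415 / 19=21.84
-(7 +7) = -14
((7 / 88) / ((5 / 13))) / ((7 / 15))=39 / 88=0.44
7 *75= 525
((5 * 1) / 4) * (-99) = -123.75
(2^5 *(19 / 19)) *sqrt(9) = 96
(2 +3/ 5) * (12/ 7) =156/ 35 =4.46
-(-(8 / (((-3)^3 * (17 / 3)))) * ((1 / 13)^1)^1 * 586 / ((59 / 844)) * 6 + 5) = -8108929 / 39117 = -207.30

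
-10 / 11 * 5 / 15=-10 / 33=-0.30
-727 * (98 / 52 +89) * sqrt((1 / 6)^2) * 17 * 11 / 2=-1029639.38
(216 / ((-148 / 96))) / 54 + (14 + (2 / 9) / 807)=11.41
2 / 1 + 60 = 62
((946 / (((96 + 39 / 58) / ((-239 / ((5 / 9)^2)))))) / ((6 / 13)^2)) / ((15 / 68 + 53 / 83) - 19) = 3127020650468 / 1594677525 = 1960.91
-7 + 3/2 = -11/2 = -5.50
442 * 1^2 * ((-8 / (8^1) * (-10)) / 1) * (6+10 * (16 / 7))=892840 / 7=127548.57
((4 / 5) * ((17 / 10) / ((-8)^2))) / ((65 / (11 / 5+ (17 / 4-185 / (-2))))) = 33643 / 1040000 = 0.03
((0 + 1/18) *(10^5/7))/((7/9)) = 50000/49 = 1020.41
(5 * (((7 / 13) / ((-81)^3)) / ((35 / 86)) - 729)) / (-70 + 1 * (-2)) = 25182331871 / 497428776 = 50.63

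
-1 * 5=-5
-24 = -24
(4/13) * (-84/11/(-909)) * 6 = 224/14443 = 0.02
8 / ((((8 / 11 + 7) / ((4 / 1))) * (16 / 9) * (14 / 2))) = 198 / 595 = 0.33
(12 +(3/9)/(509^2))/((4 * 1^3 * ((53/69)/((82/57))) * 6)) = 8795282731/9392204412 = 0.94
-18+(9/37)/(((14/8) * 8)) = -17.98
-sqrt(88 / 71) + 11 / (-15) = -2 * sqrt(1562) / 71- 11 / 15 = -1.85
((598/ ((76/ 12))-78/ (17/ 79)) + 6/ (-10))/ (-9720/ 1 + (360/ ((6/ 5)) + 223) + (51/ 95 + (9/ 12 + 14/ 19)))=578492/ 19799849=0.03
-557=-557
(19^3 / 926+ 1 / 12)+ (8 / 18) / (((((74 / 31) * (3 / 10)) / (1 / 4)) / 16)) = 18451421 / 1850148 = 9.97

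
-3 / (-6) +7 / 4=9 / 4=2.25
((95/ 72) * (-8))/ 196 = -95/ 1764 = -0.05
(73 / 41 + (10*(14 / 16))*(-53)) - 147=-99871 / 164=-608.97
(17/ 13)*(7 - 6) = 17/ 13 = 1.31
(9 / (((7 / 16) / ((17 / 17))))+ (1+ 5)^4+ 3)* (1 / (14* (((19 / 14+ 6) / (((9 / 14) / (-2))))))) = -83133 / 20188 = -4.12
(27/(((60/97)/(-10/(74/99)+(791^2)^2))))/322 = 6322544665380963/119140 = 53068194270.45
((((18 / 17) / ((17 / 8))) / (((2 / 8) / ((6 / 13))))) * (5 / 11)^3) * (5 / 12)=0.04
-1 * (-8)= 8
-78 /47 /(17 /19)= -1482 /799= -1.85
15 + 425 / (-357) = 290 / 21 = 13.81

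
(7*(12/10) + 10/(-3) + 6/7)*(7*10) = 1244/3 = 414.67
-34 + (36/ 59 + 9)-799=-48580/ 59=-823.39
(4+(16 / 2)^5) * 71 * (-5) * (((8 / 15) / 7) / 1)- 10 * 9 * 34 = -6226252 / 7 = -889464.57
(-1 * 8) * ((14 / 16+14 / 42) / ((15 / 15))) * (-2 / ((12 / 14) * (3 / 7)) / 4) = 1421 / 108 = 13.16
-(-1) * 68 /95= 68 /95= 0.72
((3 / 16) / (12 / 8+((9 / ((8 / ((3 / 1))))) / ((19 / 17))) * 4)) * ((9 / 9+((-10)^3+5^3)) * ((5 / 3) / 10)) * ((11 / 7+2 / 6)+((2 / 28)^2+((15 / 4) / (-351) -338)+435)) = -4707709667 / 23665824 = -198.92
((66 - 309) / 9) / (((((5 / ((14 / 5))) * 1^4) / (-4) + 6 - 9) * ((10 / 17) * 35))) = 1836 / 4825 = 0.38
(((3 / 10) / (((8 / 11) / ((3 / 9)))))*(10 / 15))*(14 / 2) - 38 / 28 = -601 / 840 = -0.72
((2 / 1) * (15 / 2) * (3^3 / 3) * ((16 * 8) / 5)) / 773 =3456 / 773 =4.47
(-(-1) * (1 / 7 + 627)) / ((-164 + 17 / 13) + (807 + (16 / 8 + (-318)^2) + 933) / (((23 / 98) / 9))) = 1312610 / 8255890377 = 0.00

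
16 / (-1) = -16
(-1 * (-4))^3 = 64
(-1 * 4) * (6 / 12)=-2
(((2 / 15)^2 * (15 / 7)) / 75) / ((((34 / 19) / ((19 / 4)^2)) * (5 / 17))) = 6859 / 315000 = 0.02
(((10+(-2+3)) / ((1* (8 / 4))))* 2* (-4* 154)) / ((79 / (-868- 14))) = 5976432 / 79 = 75651.04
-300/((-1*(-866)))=-150/433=-0.35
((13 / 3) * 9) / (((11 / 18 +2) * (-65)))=-54 / 235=-0.23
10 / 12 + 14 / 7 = 17 / 6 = 2.83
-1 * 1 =-1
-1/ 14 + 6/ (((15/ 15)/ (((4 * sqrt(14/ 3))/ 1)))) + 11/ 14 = 5/ 7 + 8 * sqrt(42) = 52.56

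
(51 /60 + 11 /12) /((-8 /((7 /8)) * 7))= -53 /1920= -0.03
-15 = -15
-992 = -992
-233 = -233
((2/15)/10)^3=1/421875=0.00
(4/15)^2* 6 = 32/75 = 0.43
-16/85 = -0.19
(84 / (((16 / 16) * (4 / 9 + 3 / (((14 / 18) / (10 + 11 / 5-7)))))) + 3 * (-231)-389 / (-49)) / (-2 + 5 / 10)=453.98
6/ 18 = 1/ 3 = 0.33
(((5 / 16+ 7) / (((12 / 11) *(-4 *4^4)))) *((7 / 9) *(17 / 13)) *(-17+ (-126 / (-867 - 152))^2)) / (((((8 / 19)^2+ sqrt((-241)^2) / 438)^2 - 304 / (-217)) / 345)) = 20.21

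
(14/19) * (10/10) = 14/19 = 0.74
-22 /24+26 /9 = 71 /36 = 1.97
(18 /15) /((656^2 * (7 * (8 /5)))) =0.00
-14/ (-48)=7/ 24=0.29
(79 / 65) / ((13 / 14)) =1106 / 845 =1.31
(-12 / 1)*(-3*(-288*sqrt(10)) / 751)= -10368*sqrt(10) / 751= -43.66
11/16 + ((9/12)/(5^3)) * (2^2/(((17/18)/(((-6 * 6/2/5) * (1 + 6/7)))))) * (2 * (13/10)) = 1462337/5950000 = 0.25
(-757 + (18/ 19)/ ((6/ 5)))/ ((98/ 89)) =-639376/ 931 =-686.76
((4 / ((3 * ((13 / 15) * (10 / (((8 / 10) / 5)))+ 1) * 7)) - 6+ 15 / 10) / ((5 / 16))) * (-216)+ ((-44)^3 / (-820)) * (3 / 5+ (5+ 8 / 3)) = 28262407808 / 7124775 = 3966.78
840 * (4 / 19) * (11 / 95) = 7392 / 361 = 20.48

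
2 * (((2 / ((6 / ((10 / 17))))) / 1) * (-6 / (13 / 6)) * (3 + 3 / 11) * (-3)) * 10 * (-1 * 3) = -777600 / 2431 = -319.87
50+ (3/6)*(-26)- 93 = -56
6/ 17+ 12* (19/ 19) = 210/ 17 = 12.35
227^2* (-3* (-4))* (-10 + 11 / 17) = -98317332 / 17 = -5783372.47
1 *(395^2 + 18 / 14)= 1092184 / 7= 156026.29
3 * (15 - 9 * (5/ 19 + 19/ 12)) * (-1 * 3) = 1107/ 76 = 14.57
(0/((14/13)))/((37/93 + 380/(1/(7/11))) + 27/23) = 0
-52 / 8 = -13 / 2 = -6.50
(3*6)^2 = 324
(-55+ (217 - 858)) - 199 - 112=-1007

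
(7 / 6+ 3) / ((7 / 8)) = 100 / 21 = 4.76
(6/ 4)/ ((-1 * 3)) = -1/ 2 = -0.50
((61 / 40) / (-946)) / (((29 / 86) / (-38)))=0.18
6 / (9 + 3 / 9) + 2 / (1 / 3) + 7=191 / 14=13.64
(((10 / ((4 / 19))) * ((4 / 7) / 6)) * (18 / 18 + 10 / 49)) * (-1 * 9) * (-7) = 16815 / 49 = 343.16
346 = 346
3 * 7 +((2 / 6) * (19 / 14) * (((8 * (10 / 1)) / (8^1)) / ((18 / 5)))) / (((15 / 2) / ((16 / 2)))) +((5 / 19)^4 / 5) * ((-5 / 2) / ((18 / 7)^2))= 13205994481 / 591136056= 22.34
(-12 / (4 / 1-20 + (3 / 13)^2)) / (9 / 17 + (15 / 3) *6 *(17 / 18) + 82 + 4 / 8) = 206856 / 30612505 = 0.01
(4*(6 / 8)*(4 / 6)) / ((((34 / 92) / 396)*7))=36432 / 119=306.15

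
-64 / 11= -5.82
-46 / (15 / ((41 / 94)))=-943 / 705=-1.34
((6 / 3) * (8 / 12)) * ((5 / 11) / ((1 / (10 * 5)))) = 1000 / 33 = 30.30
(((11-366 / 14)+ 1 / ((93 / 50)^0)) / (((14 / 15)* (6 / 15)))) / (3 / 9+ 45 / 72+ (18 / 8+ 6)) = -44550 / 10829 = -4.11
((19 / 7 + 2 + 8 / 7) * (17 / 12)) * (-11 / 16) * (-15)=38335 / 448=85.57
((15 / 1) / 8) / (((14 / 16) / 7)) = 15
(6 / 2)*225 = 675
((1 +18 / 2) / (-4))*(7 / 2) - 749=-3031 / 4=-757.75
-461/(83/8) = -3688/83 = -44.43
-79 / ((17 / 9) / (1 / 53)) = -711 / 901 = -0.79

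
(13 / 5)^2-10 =-81 / 25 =-3.24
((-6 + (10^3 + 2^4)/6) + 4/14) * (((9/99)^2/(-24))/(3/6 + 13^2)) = -859/2584197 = -0.00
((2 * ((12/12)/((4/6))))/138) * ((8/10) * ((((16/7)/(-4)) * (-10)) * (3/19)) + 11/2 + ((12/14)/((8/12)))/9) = 1693/12236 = 0.14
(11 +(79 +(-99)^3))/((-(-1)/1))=-970209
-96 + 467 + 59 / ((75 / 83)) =32722 / 75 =436.29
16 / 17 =0.94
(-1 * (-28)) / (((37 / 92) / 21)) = 1462.05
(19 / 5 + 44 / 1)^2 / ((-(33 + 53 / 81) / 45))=-41641209 / 13630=-3055.11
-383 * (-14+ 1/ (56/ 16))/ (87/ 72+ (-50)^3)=-882432/ 20999797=-0.04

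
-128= -128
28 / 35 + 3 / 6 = 13 / 10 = 1.30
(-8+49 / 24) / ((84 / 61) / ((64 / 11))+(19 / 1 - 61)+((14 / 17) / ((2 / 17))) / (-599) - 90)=10450154 / 231116493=0.05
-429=-429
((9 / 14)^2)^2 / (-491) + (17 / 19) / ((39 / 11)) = 0.25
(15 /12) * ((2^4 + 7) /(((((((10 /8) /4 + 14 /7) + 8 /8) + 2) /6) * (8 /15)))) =1035 /17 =60.88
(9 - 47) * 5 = -190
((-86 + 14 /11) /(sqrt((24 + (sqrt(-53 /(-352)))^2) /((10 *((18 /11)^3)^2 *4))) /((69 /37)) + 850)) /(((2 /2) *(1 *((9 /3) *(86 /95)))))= -2599862469163130880000 /70834065460447527329113 + 38669563088640 *sqrt(467555) /6439460496404320666283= -0.04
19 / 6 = 3.17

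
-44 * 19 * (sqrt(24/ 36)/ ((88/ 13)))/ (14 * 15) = -247 * sqrt(6)/ 1260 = -0.48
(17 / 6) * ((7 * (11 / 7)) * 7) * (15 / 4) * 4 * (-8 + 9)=6545 / 2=3272.50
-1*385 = -385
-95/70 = -19/14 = -1.36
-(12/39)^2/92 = -4/3887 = -0.00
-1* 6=-6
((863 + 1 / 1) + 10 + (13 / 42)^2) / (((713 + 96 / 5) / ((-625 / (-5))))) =963690625 / 6458004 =149.22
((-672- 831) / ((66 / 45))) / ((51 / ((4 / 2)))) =-7515 / 187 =-40.19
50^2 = 2500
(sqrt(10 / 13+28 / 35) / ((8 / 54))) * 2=27 * sqrt(6630) / 130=16.91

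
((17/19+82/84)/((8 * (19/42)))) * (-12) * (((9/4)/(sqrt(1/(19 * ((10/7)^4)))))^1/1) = -1007775 * sqrt(19)/35378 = -124.17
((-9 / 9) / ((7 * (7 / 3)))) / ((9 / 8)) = -8 / 147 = -0.05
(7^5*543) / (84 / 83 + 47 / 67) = 50750803761 / 9529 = 5325931.76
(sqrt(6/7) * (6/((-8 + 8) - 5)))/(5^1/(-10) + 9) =-12 * sqrt(42)/595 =-0.13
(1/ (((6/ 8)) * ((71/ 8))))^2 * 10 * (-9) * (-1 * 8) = 81920/ 5041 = 16.25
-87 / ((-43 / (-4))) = -348 / 43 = -8.09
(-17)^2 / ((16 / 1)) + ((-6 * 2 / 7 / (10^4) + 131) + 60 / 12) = 10784363 / 70000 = 154.06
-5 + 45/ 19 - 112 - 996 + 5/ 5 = -21083/ 19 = -1109.63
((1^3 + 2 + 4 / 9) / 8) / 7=31 / 504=0.06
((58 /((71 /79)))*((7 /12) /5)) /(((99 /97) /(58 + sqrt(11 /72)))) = 1555589*sqrt(22) /2530440 + 45112081 /105435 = 430.75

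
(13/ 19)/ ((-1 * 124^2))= -13/ 292144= -0.00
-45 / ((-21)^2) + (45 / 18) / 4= 205 / 392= 0.52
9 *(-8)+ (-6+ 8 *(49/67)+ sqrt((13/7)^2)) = -32967/469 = -70.29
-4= -4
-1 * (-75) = 75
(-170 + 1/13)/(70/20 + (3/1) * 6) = -7.90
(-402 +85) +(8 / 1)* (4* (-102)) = -3581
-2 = -2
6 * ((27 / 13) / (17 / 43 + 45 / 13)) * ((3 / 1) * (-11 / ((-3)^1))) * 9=31347 / 98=319.87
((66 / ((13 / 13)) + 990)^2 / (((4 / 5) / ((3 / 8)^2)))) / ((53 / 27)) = 5292540 / 53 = 99859.25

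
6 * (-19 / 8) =-57 / 4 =-14.25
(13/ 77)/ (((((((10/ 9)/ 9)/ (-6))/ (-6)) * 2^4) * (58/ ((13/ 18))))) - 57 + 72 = 5372889/ 357280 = 15.04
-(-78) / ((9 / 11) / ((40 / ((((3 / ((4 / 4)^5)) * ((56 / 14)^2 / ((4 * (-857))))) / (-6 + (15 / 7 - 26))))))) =8131161.59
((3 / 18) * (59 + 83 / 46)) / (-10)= -2797 / 2760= -1.01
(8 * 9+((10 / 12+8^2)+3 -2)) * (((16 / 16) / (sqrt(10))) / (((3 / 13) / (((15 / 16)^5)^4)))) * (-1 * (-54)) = 2144990106305179595947265625 * sqrt(10) / 2417851639229258349412352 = 2805.41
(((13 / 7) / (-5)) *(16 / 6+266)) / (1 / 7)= -10478 / 15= -698.53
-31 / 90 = -0.34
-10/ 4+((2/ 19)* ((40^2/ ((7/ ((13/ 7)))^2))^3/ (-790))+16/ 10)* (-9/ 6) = 58293816159653651/ 207757720887010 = 280.59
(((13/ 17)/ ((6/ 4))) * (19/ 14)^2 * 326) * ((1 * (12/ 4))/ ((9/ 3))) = 764959/ 2499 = 306.11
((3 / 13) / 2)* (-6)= -9 / 13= -0.69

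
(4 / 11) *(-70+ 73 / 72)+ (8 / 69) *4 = -112129 / 4554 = -24.62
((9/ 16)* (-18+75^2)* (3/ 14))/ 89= 243/ 32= 7.59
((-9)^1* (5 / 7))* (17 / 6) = -255 / 14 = -18.21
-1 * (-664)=664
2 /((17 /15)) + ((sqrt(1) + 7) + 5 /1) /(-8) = 19 /136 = 0.14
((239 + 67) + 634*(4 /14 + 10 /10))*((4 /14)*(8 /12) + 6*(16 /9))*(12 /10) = 3578688 /245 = 14606.89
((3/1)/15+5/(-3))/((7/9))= -66/35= -1.89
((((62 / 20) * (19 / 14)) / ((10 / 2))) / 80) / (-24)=-0.00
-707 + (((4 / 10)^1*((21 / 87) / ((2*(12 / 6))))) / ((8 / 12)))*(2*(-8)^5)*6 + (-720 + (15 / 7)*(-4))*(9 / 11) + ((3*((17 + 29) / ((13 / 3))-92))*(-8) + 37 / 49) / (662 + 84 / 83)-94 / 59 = -2050365929913131 / 131950680862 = -15538.88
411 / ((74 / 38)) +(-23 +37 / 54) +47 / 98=9262451 / 48951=189.22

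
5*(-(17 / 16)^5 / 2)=-7099285 / 2097152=-3.39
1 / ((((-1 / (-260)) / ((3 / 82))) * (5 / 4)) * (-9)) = -0.85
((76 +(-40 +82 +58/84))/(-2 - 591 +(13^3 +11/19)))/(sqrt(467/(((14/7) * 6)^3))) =378860 * sqrt(1401)/99662003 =0.14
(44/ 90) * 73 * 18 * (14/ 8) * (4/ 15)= 22484/ 75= 299.79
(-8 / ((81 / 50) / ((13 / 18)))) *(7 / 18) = -9100 / 6561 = -1.39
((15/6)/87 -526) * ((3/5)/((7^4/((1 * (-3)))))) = 274557/696290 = 0.39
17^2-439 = -150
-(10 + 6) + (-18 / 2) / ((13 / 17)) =-361 / 13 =-27.77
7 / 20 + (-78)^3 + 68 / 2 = -474517.65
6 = 6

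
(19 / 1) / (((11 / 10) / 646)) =122740 / 11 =11158.18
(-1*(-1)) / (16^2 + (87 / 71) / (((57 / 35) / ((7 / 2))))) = 2698 / 697793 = 0.00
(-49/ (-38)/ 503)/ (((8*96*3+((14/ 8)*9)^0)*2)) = 49/ 88115540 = 0.00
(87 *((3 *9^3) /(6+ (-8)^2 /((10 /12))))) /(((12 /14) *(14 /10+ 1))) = 411075 /368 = 1117.05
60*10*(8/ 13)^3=139.83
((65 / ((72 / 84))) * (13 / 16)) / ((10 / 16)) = 1183 / 12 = 98.58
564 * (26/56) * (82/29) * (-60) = -9018360/203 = -44425.42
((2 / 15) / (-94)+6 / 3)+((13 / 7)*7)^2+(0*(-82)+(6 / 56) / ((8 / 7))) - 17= 3476323 / 22560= 154.09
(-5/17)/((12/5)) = -0.12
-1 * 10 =-10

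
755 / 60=151 / 12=12.58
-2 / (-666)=1 / 333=0.00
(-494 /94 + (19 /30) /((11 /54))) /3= -5548 /7755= -0.72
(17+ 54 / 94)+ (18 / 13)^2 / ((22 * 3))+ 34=4508754 / 87373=51.60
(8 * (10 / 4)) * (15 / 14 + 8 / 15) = 674 / 21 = 32.10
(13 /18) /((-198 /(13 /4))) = -169 /14256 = -0.01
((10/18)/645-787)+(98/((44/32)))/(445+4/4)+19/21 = -15668023033/19935531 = -785.93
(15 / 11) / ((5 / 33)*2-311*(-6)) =0.00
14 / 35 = 2 / 5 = 0.40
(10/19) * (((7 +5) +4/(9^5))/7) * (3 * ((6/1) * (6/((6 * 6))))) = 7085920/2617839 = 2.71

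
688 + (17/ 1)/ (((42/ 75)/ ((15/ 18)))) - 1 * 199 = 43201/ 84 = 514.30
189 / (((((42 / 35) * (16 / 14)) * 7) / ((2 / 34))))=1.16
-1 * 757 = -757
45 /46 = 0.98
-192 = -192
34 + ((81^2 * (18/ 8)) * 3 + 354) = 178699/ 4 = 44674.75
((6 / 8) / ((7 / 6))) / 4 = 0.16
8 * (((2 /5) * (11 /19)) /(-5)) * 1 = -0.37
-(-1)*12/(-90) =-2/15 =-0.13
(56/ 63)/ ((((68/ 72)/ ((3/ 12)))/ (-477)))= -1908/ 17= -112.24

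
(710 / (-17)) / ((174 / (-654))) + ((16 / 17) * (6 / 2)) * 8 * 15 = 495.80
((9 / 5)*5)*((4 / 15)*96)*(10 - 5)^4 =144000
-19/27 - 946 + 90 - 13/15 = -115772/135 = -857.57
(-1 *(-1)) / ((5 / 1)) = 1 / 5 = 0.20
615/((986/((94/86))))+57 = 2445591/42398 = 57.68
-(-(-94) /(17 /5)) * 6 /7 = -2820 /119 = -23.70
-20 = -20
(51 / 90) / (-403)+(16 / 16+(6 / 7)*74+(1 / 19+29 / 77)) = 1147158959 / 17687670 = 64.86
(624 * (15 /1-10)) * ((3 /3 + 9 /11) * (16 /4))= 249600 /11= 22690.91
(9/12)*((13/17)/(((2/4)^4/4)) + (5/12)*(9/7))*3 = 211959/1904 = 111.32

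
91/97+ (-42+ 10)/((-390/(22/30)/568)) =9963071/283725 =35.12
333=333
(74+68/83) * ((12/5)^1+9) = 70794/83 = 852.94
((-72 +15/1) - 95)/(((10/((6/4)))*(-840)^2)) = -0.00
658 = 658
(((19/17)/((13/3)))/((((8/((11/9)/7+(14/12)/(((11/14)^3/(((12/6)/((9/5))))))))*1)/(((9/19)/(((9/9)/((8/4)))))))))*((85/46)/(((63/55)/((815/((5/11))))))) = 2918527225/11603592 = 251.52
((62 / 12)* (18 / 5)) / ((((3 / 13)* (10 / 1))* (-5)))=-403 / 250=-1.61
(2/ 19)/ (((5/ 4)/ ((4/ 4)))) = 8/ 95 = 0.08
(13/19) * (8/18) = 52/171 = 0.30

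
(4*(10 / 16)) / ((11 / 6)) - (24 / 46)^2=6351 / 5819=1.09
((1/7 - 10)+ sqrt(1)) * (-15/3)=310/7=44.29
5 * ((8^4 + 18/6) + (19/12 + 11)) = 246695/12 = 20557.92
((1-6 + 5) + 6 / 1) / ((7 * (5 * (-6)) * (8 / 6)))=-3 / 140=-0.02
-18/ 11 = -1.64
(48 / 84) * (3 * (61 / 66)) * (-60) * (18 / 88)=-16470 / 847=-19.45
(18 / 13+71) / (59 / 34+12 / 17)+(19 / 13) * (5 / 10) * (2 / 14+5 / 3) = 701837 / 22659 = 30.97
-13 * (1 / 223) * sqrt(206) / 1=-13 * sqrt(206) / 223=-0.84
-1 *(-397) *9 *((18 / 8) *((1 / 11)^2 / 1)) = 32157 / 484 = 66.44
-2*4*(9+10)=-152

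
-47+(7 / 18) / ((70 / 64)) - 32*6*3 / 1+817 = 8746 / 45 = 194.36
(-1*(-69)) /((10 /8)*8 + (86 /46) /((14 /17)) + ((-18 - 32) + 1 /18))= -99981 /54590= -1.83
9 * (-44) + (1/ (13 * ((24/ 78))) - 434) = -3319/ 4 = -829.75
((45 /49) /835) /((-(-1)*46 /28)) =18 /26887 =0.00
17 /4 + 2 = 25 /4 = 6.25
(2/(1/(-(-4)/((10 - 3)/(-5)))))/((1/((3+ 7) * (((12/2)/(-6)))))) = 400/7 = 57.14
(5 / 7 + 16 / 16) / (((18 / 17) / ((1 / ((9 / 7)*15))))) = 34 / 405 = 0.08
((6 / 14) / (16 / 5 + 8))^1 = 15 / 392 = 0.04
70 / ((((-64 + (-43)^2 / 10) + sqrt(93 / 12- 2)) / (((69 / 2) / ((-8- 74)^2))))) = 14598675 / 4912238372- 60375 *sqrt(23) / 4912238372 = 0.00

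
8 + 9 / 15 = 43 / 5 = 8.60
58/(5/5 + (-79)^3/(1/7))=-29/1725636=-0.00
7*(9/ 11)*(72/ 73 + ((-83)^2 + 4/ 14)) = 31688361/ 803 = 39462.47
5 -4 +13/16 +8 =157/16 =9.81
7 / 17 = 0.41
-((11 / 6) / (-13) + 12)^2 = -855625 / 6084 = -140.64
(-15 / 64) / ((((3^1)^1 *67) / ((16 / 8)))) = -0.00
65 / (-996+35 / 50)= -650 / 9953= -0.07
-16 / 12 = -4 / 3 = -1.33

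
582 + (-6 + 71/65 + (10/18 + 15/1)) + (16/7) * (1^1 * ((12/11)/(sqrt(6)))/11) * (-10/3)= 346699/585-320 * sqrt(6)/2541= 592.34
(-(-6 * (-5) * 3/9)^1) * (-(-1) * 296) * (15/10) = -4440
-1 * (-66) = 66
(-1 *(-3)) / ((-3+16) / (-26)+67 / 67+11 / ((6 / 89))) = 9 / 491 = 0.02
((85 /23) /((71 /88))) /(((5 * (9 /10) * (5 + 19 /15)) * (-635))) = -7480 /29242131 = -0.00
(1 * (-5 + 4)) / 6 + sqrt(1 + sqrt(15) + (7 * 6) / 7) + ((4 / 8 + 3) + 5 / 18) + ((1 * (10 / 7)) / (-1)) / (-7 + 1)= sqrt(sqrt(15) + 7) + 485 / 126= 7.15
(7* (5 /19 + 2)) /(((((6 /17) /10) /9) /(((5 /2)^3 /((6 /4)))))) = 3198125 /76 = 42080.59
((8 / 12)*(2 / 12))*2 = 0.22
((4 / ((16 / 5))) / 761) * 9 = 45 / 3044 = 0.01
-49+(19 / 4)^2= -423 / 16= -26.44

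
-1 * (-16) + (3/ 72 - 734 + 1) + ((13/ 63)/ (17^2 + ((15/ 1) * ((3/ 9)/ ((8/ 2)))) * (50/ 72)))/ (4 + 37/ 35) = -42375997513/ 59105256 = -716.96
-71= -71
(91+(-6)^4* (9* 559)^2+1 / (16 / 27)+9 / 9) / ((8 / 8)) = 524848088795 / 16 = 32803005549.69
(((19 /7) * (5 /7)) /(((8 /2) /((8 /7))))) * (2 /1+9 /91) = 36290 /31213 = 1.16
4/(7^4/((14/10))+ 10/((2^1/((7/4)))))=16/6895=0.00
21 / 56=0.38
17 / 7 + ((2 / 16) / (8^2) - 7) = -16377 / 3584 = -4.57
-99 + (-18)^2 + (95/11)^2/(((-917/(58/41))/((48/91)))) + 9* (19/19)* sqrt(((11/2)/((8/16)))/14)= 9* sqrt(154)/14 + 93120501975/413980567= 232.92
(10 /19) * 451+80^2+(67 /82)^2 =848048931 /127756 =6638.04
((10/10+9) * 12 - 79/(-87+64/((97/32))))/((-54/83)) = -774583/4158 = -186.29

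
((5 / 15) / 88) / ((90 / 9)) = 1 / 2640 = 0.00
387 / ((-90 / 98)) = -2107 / 5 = -421.40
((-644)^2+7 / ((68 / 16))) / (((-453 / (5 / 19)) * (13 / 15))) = -176263500 / 634049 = -278.00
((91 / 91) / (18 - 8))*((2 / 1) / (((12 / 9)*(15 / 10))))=1 / 10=0.10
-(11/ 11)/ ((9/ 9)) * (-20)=20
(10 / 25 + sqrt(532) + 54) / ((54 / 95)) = 95*sqrt(133) / 27 + 2584 / 27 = 136.28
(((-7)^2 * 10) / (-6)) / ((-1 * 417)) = 245 / 1251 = 0.20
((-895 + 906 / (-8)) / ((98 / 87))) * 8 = -350871 / 49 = -7160.63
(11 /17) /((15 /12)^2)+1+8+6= 6551 /425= 15.41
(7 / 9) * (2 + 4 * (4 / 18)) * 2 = 364 / 81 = 4.49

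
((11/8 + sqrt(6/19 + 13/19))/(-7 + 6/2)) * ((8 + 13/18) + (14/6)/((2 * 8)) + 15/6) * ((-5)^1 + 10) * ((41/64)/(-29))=6376115/8552448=0.75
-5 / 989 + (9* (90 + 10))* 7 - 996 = 5303.99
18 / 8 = 2.25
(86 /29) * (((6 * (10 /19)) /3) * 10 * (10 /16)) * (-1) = -10750 /551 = -19.51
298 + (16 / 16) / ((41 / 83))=12301 / 41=300.02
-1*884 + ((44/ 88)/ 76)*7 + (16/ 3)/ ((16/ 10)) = -880.62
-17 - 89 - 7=-113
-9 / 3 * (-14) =42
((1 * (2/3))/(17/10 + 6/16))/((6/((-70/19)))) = -2800/14193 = -0.20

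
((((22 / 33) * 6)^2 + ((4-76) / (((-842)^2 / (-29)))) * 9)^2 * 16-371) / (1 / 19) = 71033.07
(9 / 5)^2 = 81 / 25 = 3.24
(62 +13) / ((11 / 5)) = 375 / 11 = 34.09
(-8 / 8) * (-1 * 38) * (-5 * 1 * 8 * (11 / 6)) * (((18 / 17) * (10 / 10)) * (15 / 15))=-50160 / 17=-2950.59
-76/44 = -19/11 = -1.73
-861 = -861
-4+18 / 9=-2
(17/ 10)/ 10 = 17/ 100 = 0.17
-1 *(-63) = 63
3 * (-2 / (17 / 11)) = -66 / 17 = -3.88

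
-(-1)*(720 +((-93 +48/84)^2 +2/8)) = 1815605/196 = 9263.29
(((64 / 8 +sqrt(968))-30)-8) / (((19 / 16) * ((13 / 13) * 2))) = -240 / 19 +176 * sqrt(2) / 19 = 0.47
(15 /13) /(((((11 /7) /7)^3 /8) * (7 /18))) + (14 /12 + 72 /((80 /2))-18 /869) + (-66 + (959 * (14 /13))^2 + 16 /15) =1068648.38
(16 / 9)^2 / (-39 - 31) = -128 / 2835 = -0.05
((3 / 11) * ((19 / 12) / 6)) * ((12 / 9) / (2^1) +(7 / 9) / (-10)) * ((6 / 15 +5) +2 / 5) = 29203 / 118800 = 0.25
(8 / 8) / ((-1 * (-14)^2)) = -1 / 196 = -0.01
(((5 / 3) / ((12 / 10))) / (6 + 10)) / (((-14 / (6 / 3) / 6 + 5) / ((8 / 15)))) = 5 / 414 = 0.01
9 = 9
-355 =-355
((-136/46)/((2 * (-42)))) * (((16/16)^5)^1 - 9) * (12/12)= -136/483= -0.28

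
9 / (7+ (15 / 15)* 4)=9 / 11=0.82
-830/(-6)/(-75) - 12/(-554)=-22721/12465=-1.82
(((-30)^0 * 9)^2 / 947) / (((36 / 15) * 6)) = 45 / 7576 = 0.01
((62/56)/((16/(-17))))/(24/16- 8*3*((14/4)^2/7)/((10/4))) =155/2016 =0.08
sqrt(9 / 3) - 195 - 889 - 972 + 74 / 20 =-20523 / 10 + sqrt(3) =-2050.57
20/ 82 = 10/ 41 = 0.24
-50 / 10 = -5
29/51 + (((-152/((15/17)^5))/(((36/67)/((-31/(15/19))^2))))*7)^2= 1310123367923749792402198541792627/40198659136962890625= 32591220604149.06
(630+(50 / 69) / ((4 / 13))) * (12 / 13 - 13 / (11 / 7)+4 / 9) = -775524055 / 177606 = -4366.54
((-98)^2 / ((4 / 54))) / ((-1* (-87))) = 43218 / 29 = 1490.28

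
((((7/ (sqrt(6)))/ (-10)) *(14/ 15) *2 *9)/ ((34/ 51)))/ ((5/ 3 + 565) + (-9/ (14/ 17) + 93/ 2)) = -3087 *sqrt(6)/ 632350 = -0.01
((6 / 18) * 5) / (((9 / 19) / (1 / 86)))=95 / 2322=0.04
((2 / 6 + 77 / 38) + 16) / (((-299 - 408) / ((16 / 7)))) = -0.06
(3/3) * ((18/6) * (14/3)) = 14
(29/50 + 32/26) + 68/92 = 2.55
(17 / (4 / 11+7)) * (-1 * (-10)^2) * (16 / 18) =-149600 / 729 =-205.21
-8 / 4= -2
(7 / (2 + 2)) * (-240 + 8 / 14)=-419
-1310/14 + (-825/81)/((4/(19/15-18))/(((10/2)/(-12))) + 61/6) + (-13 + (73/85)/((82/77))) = -30317688059/284104170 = -106.71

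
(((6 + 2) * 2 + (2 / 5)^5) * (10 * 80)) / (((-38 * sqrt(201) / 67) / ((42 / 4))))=-2801792 * sqrt(201) / 2375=-16725.16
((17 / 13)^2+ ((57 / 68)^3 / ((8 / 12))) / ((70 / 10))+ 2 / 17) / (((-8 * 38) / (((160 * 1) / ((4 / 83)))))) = -603247234925 / 28269952256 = -21.34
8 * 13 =104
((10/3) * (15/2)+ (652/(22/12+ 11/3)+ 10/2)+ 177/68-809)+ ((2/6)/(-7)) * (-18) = -3440023/5236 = -656.99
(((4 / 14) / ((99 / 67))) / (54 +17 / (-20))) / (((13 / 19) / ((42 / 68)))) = 25460 / 7752459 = 0.00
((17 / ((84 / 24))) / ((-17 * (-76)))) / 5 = 1 / 1330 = 0.00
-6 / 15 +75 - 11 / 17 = 6286 / 85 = 73.95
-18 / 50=-9 / 25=-0.36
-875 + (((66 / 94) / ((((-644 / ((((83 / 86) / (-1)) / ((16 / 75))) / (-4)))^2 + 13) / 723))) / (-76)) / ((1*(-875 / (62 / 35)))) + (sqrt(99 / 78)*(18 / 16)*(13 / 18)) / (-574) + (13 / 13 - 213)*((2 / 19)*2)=-1011200809285147043209 / 1099571646385228114 - sqrt(858) / 18368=-919.63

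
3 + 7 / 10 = 37 / 10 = 3.70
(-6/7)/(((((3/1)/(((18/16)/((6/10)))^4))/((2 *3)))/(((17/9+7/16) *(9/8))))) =-50878125/917504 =-55.45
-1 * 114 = -114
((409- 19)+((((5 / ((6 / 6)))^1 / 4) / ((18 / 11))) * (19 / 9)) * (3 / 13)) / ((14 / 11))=1722545 / 5616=306.72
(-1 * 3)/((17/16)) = -48/17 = -2.82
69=69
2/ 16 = 1/ 8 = 0.12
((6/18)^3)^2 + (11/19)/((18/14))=6256/13851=0.45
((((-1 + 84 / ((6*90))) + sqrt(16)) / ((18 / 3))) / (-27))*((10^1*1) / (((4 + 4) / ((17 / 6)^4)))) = -5929991 / 3779136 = -1.57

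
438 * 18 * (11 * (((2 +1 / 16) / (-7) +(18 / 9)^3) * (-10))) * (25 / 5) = -467767575 / 14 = -33411969.64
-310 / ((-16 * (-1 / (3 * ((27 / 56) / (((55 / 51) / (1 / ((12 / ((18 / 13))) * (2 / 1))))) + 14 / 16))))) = -13417203 / 256256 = -52.36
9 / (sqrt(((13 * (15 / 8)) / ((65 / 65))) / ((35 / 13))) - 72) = -12096 / 96599 - 78 * sqrt(42) / 96599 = -0.13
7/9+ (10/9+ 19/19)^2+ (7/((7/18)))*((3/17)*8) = 42200/1377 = 30.65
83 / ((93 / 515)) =42745 / 93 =459.62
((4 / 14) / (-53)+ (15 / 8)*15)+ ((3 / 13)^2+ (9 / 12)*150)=70560383 / 501592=140.67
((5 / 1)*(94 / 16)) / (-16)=-235 / 128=-1.84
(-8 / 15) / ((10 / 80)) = -64 / 15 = -4.27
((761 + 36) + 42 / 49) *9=50265 / 7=7180.71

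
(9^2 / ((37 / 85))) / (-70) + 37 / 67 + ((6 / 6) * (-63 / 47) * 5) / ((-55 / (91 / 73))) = -2559633415 / 1309839146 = -1.95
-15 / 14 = -1.07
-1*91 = -91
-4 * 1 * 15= -60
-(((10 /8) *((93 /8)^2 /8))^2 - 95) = -1471671145 /4194304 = -350.87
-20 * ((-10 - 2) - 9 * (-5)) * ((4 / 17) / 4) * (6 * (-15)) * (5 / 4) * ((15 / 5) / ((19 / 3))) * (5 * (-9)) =-30071250 / 323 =-93099.85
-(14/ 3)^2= -196/ 9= -21.78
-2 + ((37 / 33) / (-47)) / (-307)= -952277 / 476157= -2.00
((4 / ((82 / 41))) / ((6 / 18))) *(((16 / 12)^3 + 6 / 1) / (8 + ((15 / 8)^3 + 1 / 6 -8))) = 231424 / 31143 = 7.43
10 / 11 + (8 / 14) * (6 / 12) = 92 / 77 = 1.19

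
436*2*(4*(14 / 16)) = 3052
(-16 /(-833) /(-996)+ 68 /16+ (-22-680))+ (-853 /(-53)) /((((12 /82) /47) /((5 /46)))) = -34362640988 /252841323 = -135.91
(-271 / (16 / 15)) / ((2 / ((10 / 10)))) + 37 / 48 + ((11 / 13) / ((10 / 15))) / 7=-1101427 / 8736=-126.08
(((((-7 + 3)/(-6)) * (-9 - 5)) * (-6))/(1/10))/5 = 112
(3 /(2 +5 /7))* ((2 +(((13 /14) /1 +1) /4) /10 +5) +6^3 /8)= 37.63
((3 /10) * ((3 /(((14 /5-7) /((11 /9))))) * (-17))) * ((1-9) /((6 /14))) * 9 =-748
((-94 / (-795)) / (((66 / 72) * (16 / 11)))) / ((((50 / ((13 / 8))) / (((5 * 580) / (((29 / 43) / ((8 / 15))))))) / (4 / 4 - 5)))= -105092 / 3975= -26.44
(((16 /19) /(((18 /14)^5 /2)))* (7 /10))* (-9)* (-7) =13176688 /623295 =21.14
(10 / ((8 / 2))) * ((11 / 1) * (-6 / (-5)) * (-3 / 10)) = -99 / 10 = -9.90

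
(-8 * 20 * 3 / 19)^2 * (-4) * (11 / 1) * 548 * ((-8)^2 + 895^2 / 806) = -2368294065561600 / 145483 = -16278837153.22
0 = 0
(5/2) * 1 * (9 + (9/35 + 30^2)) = 15912/7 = 2273.14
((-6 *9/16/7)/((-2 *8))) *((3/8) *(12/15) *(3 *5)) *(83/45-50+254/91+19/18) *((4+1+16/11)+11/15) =-1936738593/44844800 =-43.19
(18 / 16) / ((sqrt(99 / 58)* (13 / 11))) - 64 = -64 + 3* sqrt(638) / 104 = -63.27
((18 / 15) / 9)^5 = 32 / 759375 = 0.00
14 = 14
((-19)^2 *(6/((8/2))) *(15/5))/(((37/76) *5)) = 123462/185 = 667.36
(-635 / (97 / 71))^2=2032657225 / 9409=216033.29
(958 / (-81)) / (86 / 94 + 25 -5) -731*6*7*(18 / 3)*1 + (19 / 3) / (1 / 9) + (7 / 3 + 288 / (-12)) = -14664743756 / 79623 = -184177.23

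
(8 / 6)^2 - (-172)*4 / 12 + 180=2152 / 9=239.11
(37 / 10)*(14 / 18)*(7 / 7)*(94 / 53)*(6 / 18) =12173 / 7155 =1.70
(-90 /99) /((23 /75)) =-750 /253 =-2.96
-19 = -19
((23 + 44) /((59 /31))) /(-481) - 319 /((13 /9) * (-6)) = 2084977 /56758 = 36.73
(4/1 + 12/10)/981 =26/4905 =0.01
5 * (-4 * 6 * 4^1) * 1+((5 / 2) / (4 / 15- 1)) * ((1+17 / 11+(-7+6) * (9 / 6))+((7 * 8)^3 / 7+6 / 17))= -707707065 / 8228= -86012.04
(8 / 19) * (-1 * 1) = -8 / 19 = -0.42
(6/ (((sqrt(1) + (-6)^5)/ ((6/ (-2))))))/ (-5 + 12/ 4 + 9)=0.00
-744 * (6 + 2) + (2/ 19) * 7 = -113074/ 19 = -5951.26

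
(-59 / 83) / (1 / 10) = -590 / 83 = -7.11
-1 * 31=-31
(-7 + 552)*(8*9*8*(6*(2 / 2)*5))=9417600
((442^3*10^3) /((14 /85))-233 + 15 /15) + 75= 3669912738901 /7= 524273248414.43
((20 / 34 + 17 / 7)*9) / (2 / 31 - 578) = -33387 / 710668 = -0.05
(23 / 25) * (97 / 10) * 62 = 69161 / 125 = 553.29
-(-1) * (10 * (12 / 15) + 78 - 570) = -484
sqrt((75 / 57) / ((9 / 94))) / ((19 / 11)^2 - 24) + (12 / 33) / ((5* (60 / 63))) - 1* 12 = -3279 / 275 - 605* sqrt(1786) / 144951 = -12.10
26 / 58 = 13 / 29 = 0.45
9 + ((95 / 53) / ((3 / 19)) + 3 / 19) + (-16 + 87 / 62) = 1107577 / 187302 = 5.91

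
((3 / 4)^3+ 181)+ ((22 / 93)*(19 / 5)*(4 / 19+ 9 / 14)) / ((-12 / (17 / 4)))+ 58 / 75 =568474607 / 3124800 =181.92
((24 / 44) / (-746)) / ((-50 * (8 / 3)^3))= 81 / 105036800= 0.00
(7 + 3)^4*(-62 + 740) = 6780000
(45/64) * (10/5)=45/32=1.41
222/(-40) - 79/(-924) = -12623/2310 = -5.46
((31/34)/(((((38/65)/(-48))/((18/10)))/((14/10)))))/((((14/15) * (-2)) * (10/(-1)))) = -32643/3230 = -10.11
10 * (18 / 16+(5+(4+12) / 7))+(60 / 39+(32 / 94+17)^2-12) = 374.34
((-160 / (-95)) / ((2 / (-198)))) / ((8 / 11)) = -4356 / 19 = -229.26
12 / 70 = 6 / 35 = 0.17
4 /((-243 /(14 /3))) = -56 /729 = -0.08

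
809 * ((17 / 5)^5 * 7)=8040650191 / 3125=2573008.06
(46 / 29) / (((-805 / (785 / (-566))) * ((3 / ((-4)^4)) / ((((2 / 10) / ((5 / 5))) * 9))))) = 120576 / 287245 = 0.42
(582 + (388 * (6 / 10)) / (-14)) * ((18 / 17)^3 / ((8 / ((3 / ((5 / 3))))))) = 7637004 / 50575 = 151.00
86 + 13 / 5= 443 / 5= 88.60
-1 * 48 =-48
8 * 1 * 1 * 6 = 48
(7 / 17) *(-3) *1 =-21 / 17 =-1.24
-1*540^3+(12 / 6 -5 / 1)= -157464003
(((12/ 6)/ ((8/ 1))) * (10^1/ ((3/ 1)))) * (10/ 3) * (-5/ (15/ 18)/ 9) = -50/ 27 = -1.85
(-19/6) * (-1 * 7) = 133/6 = 22.17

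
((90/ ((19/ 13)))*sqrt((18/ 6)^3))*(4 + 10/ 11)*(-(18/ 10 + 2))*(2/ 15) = -25272*sqrt(3)/ 55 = -795.86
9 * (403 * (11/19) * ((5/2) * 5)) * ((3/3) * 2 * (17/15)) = 1130415/19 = 59495.53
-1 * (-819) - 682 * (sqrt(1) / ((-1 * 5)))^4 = 511193 / 625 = 817.91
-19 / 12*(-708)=1121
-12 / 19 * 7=-84 / 19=-4.42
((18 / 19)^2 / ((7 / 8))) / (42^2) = 72 / 123823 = 0.00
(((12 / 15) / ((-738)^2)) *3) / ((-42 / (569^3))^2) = 33937011715960081 / 400313340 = 84776119.92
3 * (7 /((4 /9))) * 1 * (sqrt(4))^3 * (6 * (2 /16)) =567 /2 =283.50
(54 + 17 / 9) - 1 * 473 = -3754 / 9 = -417.11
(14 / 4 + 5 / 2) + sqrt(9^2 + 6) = 6 + sqrt(87) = 15.33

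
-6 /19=-0.32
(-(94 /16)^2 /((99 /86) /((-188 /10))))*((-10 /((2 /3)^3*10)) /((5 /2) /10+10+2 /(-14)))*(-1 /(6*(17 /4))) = 31250723 /4233680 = 7.38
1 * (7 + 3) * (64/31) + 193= 6623/31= 213.65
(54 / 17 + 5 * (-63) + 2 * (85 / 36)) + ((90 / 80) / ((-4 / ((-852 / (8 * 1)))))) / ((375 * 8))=-3007038233 / 9792000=-307.09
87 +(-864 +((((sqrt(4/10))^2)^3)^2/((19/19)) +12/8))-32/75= -72742741/93750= -775.92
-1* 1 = -1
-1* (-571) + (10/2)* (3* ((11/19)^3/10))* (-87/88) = 62632243/109744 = 570.71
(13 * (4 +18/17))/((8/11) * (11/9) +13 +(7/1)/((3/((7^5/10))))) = 0.02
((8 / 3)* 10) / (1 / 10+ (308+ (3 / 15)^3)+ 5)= 20000 / 234831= 0.09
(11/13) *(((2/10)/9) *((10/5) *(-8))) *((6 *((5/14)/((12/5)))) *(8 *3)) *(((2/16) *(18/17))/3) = -440/1547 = -0.28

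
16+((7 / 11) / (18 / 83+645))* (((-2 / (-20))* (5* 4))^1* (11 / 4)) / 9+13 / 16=129656461 / 7711632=16.81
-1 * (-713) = 713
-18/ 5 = -3.60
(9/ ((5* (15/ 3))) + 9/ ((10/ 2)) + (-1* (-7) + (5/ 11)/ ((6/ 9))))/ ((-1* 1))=-5413/ 550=-9.84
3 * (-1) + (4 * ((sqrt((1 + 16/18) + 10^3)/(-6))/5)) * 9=-2 * sqrt(9017)/5- 3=-40.98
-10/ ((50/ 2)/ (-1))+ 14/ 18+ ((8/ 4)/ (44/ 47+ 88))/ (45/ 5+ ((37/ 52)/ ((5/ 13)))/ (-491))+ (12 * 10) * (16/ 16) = 100684562141/ 830865915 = 121.18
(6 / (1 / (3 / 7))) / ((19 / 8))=144 / 133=1.08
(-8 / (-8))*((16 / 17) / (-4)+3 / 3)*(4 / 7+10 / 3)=1066 / 357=2.99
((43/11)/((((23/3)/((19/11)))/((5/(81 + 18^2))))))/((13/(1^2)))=817/976833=0.00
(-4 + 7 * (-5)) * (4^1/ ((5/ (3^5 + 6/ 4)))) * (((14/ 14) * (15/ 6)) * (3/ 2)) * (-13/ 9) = 82641/ 2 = 41320.50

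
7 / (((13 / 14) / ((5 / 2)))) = 245 / 13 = 18.85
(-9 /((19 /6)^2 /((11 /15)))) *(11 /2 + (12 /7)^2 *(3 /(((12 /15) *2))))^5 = -434373850586035503 /4078942595560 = -106491.78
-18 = -18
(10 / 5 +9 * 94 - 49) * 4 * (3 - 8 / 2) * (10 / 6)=-15980 / 3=-5326.67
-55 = -55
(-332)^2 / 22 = 55112 / 11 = 5010.18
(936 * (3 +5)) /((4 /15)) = 28080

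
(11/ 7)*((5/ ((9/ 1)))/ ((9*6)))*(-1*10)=-275/ 1701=-0.16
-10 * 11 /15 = -7.33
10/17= 0.59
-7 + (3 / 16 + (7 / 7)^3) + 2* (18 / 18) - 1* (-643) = 10227 / 16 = 639.19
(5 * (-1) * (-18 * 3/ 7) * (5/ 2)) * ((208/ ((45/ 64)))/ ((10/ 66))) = 1317888/ 7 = 188269.71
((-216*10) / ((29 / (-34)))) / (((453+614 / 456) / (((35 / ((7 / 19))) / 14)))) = 795355200 / 21028973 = 37.82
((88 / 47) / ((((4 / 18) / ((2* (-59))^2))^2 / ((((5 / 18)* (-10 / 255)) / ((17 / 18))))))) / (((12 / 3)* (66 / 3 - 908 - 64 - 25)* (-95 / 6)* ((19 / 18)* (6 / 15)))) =-1036470590496 / 318725095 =-3251.93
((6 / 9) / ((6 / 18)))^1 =2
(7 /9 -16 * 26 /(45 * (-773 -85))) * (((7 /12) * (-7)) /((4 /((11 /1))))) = -57379 /6480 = -8.85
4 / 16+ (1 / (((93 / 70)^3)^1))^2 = 1117586183449 / 2587960733796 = 0.43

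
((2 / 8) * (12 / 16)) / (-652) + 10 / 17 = 104269 / 177344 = 0.59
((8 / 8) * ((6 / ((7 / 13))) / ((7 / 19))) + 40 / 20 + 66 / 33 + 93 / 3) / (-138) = -139 / 294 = -0.47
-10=-10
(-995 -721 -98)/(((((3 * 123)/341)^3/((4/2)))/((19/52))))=-683319831293/653164317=-1046.17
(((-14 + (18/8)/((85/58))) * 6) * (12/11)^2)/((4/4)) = -915408/10285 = -89.00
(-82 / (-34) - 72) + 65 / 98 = -114829 / 1666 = -68.92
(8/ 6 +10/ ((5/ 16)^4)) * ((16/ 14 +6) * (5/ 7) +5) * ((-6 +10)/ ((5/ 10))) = 103941024/ 1225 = 84849.82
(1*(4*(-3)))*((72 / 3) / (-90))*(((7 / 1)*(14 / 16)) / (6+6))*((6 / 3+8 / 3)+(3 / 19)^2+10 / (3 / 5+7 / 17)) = 16629571 / 698535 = 23.81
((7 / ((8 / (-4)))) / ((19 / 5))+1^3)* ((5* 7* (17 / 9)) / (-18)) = -595 / 2052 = -0.29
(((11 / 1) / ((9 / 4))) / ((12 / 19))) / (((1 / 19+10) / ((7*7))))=194579 / 5157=37.73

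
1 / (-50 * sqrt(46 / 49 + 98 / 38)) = -7 * sqrt(2489) / 32750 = -0.01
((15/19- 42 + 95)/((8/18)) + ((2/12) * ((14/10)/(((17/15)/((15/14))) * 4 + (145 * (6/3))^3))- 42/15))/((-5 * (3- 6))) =123266295469751/15639448963200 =7.88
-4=-4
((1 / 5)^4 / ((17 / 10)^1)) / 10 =1 / 10625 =0.00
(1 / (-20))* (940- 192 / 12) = -231 / 5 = -46.20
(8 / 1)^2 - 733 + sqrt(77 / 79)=-669 + sqrt(6083) / 79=-668.01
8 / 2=4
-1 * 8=-8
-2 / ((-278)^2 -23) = -2 / 77261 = -0.00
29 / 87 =1 / 3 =0.33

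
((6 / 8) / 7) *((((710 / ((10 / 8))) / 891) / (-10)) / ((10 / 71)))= -5041 / 103950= -0.05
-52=-52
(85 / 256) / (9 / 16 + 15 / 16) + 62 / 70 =14879 / 13440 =1.11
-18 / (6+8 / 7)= -2.52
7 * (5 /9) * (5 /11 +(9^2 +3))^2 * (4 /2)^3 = 241651480 /1089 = 221902.19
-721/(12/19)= -13699/12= -1141.58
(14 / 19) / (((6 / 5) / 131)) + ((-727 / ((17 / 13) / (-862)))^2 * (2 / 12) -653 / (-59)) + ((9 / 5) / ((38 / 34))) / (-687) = 14198089448116154589 / 370944505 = 38275508214.14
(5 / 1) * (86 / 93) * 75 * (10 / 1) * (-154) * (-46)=761530000 / 31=24565483.87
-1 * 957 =-957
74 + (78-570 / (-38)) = 167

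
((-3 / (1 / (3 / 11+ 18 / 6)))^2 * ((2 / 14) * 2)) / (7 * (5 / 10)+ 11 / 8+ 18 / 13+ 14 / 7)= 2426112 / 727573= 3.33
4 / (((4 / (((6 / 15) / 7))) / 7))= 2 / 5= 0.40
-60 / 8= -7.50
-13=-13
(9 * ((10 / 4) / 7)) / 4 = 45 / 56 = 0.80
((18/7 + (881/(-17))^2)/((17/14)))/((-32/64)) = -4427.71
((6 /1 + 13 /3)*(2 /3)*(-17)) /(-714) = 31 /189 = 0.16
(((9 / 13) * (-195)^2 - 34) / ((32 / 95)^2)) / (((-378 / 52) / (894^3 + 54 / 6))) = -244888121866903775 / 10752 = -22776053001014.12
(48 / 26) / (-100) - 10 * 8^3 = -1664006 / 325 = -5120.02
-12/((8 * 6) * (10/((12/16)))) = -3/160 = -0.02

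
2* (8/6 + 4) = 32/3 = 10.67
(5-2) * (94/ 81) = 94/ 27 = 3.48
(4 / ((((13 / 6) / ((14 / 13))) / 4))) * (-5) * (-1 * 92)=618240 / 169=3658.22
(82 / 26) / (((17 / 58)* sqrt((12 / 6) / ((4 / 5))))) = 2378* sqrt(10) / 1105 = 6.81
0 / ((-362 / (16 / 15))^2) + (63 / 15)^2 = 441 / 25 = 17.64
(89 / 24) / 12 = 89 / 288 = 0.31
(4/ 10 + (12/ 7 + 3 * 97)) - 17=9664/ 35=276.11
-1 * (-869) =869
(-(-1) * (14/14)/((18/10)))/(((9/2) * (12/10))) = 25/243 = 0.10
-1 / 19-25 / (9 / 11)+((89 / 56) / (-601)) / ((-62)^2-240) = -634864451635 / 20741654304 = -30.61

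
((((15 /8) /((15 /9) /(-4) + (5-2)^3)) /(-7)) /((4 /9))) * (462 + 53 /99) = -71055 /6776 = -10.49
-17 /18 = -0.94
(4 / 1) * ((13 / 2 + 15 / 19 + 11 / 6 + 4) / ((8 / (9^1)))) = 1122 / 19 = 59.05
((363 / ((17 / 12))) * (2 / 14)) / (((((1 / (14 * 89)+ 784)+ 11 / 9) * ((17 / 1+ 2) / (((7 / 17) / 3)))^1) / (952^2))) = 51062635008 / 167304329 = 305.21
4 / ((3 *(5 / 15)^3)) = 36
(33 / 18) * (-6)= -11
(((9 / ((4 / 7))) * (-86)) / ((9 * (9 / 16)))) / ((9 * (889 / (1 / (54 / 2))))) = -344 / 277749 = -0.00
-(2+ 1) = -3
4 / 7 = 0.57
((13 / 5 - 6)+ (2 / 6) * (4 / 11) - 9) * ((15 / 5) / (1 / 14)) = -28364 / 55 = -515.71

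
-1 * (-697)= 697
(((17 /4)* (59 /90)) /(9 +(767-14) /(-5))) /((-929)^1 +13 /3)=17 /798912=0.00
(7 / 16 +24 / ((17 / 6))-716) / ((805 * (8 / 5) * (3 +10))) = -192329 / 4554368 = -0.04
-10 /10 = -1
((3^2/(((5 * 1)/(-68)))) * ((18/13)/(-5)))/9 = 1224/325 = 3.77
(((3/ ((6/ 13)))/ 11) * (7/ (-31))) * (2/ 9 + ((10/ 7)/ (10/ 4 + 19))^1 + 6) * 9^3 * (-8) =71755632/ 14663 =4893.65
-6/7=-0.86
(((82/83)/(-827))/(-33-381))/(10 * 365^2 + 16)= 41/18929750594742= 0.00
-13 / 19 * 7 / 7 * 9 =-117 / 19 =-6.16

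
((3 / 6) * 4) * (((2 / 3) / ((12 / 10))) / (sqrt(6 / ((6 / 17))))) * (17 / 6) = 5 * sqrt(17) / 27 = 0.76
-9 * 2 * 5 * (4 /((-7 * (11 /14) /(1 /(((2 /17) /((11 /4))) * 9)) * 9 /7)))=1190 /9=132.22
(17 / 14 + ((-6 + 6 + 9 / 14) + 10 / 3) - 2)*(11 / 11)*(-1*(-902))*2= 120868 / 21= 5755.62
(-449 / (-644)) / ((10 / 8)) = 449 / 805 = 0.56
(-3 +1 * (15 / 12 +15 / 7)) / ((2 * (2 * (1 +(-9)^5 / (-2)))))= 11 / 3306856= 0.00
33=33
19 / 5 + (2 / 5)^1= 21 / 5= 4.20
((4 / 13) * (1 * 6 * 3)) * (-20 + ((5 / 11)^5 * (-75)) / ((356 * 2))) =-20642405535 / 186336007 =-110.78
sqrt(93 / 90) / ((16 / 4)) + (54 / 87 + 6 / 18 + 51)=sqrt(930) / 120 + 4520 / 87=52.21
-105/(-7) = 15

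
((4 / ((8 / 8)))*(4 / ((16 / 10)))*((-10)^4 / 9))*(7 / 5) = 140000 / 9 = 15555.56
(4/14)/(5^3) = 2/875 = 0.00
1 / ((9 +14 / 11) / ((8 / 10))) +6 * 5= 16994 / 565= 30.08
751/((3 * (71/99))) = 24783/71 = 349.06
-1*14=-14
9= 9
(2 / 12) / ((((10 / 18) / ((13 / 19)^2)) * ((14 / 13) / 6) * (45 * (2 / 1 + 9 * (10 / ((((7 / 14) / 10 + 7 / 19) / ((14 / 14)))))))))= 116441 / 1453783100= 0.00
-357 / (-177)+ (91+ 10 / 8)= 22247 / 236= 94.27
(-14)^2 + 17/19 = 3741/19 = 196.89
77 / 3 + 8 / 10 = 397 / 15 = 26.47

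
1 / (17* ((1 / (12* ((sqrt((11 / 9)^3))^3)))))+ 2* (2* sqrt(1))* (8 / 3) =58564* sqrt(11) / 111537+ 32 / 3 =12.41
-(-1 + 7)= -6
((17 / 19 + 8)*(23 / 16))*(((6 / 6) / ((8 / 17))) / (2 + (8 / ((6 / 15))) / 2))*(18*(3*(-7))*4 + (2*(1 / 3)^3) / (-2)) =-2697675175 / 787968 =-3423.58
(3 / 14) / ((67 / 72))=108 / 469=0.23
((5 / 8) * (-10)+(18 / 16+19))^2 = 12321 / 64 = 192.52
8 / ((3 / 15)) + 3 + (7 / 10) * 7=479 / 10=47.90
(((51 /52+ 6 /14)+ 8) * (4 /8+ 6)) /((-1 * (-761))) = 3425 /42616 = 0.08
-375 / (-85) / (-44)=-0.10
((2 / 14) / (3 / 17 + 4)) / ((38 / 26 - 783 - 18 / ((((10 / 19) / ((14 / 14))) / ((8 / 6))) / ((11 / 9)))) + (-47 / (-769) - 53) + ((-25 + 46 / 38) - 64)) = -0.00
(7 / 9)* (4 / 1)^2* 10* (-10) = -11200 / 9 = -1244.44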